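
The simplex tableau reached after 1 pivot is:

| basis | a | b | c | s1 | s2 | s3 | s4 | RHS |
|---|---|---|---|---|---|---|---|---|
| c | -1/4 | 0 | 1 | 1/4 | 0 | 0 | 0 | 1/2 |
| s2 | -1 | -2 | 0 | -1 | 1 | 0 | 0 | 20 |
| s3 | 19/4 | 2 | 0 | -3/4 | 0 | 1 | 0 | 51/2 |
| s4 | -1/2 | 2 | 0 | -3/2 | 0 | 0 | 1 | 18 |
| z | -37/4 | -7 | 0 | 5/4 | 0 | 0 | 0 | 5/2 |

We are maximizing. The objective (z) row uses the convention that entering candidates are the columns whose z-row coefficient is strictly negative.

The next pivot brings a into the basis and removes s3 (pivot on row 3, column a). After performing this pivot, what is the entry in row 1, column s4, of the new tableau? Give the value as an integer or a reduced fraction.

Pivot element is row 3, column a: 19/4.
Normalize row 3: new (row 3, s4) = 0/(19/4) = 0.
row 1 ← row 1 − (-1/4)·(new row 3): 0 − (-1/4)·0 = 0.

0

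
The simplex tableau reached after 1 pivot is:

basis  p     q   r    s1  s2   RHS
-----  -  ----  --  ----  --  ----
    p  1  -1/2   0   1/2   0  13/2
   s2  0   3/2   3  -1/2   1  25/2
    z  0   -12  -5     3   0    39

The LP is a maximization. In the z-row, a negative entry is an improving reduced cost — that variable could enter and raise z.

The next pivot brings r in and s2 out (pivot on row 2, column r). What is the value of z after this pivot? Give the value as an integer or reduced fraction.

Minimum ratio for r: (25/2)/3 = 25/6.
z changes by −(z-row coeff of r)·ratio = −(-5)·(25/6) = 125/6.
New z = 39 + (125/6) = 359/6.

359/6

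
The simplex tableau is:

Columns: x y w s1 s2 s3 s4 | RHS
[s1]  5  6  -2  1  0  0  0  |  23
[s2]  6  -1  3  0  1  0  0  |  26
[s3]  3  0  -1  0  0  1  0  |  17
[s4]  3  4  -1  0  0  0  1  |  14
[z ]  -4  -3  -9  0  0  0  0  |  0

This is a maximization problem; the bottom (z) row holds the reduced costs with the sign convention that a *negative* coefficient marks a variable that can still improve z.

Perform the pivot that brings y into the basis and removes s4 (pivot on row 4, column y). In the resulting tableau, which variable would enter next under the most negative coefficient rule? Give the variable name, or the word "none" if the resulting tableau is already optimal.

w

Pivot element 4. New z-row = old z-row − (-3)·(row 4/4).
Updated z-row coefficients: x: -7/4, y: 0, w: -39/4, s1: 0, s2: 0, s3: 0, s4: 3/4.
The most negative is -39/4 in column w, so w would enter next.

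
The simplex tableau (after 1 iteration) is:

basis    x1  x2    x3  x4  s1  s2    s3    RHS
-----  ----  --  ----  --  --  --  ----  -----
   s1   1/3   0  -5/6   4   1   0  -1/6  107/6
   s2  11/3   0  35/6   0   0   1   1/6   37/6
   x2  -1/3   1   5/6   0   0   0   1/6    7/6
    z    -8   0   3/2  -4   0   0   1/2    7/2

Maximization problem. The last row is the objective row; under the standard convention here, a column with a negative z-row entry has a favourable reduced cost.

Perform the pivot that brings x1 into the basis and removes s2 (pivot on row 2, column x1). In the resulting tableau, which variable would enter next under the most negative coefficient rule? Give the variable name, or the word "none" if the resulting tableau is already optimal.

Pivot element 11/3. New z-row = old z-row − (-8)·(row 2/(11/3)).
Updated z-row coefficients: x1: 0, x2: 0, x3: 313/22, x4: -4, s1: 0, s2: 24/11, s3: 19/22.
The most negative is -4 in column x4, so x4 would enter next.

x4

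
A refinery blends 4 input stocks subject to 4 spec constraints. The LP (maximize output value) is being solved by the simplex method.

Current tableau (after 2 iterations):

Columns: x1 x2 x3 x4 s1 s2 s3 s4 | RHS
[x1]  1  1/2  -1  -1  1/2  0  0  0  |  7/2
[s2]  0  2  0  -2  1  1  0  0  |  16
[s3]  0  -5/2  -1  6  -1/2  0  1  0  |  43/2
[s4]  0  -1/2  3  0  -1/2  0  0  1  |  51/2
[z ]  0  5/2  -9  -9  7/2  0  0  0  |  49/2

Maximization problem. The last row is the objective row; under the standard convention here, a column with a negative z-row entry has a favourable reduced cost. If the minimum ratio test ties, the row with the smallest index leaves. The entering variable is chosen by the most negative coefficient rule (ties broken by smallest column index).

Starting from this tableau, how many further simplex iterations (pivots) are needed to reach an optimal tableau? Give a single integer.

3

pivot: x3 in, s4 out → z = 101
pivot: x4 in, s3 out → z = 146
pivot: x2 in, s2 out → z = 1081/5
No improving column remains; optimal.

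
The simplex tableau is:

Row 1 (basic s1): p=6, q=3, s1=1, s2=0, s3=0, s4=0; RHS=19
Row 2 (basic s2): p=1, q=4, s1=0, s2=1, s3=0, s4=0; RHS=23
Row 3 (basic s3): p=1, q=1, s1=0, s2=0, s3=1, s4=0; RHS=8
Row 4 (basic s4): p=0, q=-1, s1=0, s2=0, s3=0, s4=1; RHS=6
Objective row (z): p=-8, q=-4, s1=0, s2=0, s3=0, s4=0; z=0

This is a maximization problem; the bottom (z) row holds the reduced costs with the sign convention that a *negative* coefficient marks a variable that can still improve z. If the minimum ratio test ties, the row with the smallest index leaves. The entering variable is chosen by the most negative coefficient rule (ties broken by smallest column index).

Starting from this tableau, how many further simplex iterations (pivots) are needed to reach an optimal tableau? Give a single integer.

pivot: p in, s1 out → z = 76/3
No improving column remains; optimal.

1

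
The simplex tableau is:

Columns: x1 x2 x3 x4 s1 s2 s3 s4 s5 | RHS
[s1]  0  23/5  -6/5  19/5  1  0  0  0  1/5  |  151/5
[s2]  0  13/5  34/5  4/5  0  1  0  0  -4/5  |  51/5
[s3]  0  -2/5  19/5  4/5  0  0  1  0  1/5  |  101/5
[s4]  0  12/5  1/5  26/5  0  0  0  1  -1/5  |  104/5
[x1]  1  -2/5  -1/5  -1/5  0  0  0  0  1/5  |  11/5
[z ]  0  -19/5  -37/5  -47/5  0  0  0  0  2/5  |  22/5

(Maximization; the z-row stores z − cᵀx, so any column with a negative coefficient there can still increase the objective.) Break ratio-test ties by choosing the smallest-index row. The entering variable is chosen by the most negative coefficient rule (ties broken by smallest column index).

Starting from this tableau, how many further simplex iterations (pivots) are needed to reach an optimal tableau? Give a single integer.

3

pivot: x4 in, s4 out → z = 42
pivot: x3 in, s2 out → z = 8673/176
pivot: s5 in, x1 out → z = 1907/30
No improving column remains; optimal.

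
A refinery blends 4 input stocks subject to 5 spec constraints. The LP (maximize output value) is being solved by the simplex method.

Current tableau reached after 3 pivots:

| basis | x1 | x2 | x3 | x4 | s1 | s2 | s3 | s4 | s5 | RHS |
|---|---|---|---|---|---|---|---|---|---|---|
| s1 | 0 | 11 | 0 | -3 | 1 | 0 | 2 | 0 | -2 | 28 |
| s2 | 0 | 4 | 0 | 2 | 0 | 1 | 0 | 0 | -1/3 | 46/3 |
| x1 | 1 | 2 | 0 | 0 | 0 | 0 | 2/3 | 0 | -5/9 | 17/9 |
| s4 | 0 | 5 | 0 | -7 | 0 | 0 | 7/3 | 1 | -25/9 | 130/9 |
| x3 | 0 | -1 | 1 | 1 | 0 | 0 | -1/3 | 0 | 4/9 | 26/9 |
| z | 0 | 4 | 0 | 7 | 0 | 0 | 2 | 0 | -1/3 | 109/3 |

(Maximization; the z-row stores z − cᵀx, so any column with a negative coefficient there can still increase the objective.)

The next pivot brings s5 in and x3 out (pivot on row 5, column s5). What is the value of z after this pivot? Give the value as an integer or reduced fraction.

Minimum ratio for s5: (26/9)/(4/9) = 13/2.
z changes by −(z-row coeff of s5)·ratio = −(-1/3)·(13/2) = 13/6.
New z = 109/3 + (13/6) = 77/2.

77/2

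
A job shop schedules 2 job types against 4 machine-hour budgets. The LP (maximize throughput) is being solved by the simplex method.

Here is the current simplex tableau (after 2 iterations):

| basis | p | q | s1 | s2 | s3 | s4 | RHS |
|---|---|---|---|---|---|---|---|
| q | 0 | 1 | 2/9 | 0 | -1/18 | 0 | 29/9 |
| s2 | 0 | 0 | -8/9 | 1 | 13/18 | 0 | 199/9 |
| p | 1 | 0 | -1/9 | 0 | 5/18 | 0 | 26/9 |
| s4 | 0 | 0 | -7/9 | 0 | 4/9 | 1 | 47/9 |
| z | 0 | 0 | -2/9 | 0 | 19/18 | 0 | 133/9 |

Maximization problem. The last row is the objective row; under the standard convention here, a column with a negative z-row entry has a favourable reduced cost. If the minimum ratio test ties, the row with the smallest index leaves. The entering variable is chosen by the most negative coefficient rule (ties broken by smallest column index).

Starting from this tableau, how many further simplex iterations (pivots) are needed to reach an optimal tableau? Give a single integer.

1

pivot: s1 in, q out → z = 18
No improving column remains; optimal.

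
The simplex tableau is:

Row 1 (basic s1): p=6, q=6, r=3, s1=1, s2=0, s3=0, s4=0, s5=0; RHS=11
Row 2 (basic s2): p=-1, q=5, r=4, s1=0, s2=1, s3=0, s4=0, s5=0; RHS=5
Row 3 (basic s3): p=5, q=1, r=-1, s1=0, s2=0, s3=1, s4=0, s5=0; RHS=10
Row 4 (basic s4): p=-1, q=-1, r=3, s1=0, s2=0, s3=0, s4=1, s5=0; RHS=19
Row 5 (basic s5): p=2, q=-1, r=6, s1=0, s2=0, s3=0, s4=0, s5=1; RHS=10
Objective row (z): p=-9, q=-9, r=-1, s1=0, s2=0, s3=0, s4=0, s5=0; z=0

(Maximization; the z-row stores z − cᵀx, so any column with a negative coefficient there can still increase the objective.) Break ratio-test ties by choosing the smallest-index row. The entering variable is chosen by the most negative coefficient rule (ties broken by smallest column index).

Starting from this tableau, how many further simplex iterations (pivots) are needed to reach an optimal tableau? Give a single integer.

1

pivot: p in, s1 out → z = 33/2
No improving column remains; optimal.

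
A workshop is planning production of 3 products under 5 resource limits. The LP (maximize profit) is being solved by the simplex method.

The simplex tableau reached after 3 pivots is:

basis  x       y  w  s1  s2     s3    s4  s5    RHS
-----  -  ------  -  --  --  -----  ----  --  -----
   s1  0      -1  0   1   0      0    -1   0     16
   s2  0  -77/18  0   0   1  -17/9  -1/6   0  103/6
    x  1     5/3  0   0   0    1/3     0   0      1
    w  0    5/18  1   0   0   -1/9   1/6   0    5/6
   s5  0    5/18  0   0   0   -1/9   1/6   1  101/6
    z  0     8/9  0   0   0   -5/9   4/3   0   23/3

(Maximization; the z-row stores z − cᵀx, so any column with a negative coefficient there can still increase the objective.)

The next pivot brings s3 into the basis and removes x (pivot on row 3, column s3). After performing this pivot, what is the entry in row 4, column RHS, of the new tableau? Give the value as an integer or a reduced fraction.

7/6

Pivot element is row 3, column s3: 1/3.
Normalize row 3: new (row 3, RHS) = 1/(1/3) = 3.
row 4 ← row 4 − (-1/9)·(new row 3): 5/6 − (-1/9)·3 = 7/6.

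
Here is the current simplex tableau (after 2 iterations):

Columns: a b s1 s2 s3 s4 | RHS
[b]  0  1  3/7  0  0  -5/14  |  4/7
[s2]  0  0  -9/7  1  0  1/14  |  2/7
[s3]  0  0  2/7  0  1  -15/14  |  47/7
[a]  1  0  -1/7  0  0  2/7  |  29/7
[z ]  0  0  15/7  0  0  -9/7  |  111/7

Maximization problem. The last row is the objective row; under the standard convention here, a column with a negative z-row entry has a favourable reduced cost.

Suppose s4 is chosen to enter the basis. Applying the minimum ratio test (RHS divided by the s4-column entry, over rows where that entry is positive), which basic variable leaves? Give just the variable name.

s2

Ratios: row 1 (b): entry -5/14 ≤ 0, skip; row 2 (s2): (2/7)/(1/14) = 4; row 3 (s3): entry -15/14 ≤ 0, skip; row 4 (a): (29/7)/(2/7) = 29/2.
Minimum ratio 4 is in the s2 row, so s2 leaves.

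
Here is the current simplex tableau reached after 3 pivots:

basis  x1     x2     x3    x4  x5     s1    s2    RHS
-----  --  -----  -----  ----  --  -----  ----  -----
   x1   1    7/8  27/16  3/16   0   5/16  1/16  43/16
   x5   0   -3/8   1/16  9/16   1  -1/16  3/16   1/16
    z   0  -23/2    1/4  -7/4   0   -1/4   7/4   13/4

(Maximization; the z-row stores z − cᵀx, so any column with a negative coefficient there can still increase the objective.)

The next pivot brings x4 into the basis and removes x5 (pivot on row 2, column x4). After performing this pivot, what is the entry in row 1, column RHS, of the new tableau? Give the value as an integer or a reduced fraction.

Pivot element is row 2, column x4: 9/16.
Normalize row 2: new (row 2, RHS) = (1/16)/(9/16) = 1/9.
row 1 ← row 1 − (3/16)·(new row 2): 43/16 − (3/16)·(1/9) = 8/3.

8/3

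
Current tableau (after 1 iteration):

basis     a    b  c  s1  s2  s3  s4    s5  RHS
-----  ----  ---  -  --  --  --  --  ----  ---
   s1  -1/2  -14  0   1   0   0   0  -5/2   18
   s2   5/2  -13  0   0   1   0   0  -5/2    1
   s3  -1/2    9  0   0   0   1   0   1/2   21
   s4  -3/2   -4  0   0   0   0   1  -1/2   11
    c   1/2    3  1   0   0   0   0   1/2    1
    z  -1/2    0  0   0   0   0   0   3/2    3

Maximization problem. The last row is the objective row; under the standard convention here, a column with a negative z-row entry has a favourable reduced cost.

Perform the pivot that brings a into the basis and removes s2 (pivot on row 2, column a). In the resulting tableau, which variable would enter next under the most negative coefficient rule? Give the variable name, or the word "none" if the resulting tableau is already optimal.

Pivot element 5/2. New z-row = old z-row − (-1/2)·(row 2/(5/2)).
Updated z-row coefficients: a: 0, b: -13/5, c: 0, s1: 0, s2: 1/5, s3: 0, s4: 0, s5: 1.
The most negative is -13/5 in column b, so b would enter next.

b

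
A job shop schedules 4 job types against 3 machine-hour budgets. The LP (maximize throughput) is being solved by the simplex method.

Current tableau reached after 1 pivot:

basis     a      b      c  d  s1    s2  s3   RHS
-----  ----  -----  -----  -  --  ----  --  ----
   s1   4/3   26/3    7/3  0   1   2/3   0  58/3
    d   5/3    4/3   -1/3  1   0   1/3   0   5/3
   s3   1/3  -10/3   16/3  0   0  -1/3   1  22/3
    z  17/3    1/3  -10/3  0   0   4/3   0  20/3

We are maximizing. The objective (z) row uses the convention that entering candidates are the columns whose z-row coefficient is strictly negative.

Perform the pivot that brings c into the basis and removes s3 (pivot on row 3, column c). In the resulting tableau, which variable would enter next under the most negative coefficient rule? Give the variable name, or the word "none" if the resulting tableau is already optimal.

b

Pivot element 16/3. New z-row = old z-row − (-10/3)·(row 3/(16/3)).
Updated z-row coefficients: a: 47/8, b: -7/4, c: 0, d: 0, s1: 0, s2: 9/8, s3: 5/8.
The most negative is -7/4 in column b, so b would enter next.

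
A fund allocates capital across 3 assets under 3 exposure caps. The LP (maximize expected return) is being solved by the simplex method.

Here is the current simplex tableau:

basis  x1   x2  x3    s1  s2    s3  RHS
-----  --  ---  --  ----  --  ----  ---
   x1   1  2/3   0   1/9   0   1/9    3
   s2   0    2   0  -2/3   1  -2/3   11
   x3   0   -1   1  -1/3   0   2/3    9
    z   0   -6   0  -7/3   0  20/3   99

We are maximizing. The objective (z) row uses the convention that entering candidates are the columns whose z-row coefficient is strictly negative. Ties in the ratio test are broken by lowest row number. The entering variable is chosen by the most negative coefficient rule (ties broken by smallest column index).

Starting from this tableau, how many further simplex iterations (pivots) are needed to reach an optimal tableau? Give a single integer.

2

pivot: x2 in, x1 out → z = 126
pivot: s1 in, x2 out → z = 162
No improving column remains; optimal.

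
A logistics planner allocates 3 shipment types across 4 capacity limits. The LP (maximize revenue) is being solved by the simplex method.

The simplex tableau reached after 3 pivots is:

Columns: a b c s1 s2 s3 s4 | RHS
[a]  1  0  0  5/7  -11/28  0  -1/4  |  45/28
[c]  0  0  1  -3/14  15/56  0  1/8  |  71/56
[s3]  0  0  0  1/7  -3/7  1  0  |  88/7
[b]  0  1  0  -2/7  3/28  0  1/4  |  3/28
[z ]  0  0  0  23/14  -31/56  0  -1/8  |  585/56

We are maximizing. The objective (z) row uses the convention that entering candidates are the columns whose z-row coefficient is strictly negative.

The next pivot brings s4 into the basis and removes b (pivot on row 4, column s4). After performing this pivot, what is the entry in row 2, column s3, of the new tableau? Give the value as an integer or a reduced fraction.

Pivot element is row 4, column s4: 1/4.
Normalize row 4: new (row 4, s3) = 0/(1/4) = 0.
row 2 ← row 2 − (1/8)·(new row 4): 0 − (1/8)·0 = 0.

0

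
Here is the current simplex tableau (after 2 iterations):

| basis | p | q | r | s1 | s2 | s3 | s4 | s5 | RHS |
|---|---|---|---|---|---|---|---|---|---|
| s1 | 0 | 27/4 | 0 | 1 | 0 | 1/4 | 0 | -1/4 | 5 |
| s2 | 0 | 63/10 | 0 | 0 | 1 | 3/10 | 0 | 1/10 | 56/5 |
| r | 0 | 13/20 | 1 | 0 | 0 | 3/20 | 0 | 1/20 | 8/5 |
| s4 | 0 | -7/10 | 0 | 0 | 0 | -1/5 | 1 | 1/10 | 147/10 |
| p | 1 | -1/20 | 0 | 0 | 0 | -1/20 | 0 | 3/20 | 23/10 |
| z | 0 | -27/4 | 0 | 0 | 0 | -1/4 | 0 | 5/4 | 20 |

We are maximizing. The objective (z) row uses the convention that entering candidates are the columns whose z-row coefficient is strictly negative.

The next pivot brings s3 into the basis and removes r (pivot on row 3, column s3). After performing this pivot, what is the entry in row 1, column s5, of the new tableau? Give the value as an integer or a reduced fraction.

-1/3

Pivot element is row 3, column s3: 3/20.
Normalize row 3: new (row 3, s5) = (1/20)/(3/20) = 1/3.
row 1 ← row 1 − (1/4)·(new row 3): -1/4 − (1/4)·(1/3) = -1/3.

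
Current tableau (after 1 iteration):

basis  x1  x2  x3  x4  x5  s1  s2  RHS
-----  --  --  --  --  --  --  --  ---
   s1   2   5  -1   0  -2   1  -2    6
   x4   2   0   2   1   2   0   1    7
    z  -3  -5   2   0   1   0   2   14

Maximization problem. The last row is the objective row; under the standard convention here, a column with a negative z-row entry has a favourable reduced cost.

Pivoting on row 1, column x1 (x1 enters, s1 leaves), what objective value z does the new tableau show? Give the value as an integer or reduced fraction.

Minimum ratio for x1: 6/2 = 3.
z changes by −(z-row coeff of x1)·ratio = −(-3)·3 = 9.
New z = 14 + 9 = 23.

23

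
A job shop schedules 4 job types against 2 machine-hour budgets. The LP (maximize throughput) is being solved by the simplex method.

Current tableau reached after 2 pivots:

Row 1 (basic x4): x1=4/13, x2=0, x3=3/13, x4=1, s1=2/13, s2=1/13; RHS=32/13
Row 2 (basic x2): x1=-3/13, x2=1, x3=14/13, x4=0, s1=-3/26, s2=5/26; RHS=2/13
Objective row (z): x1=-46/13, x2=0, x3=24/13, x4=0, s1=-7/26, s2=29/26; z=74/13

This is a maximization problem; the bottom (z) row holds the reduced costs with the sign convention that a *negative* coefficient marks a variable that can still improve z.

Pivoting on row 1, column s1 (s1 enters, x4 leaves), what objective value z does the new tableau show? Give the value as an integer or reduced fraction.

Minimum ratio for s1: (32/13)/(2/13) = 16.
z changes by −(z-row coeff of s1)·ratio = −(-7/26)·16 = 56/13.
New z = 74/13 + (56/13) = 10.

10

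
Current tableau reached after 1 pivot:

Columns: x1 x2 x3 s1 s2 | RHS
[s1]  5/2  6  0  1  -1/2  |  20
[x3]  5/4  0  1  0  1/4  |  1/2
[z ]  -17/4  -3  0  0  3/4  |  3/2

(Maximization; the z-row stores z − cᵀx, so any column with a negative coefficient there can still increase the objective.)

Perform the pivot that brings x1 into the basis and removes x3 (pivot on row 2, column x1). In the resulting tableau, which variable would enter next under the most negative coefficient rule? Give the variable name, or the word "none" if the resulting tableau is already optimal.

Pivot element 5/4. New z-row = old z-row − (-17/4)·(row 2/(5/4)).
Updated z-row coefficients: x1: 0, x2: -3, x3: 17/5, s1: 0, s2: 8/5.
The most negative is -3 in column x2, so x2 would enter next.

x2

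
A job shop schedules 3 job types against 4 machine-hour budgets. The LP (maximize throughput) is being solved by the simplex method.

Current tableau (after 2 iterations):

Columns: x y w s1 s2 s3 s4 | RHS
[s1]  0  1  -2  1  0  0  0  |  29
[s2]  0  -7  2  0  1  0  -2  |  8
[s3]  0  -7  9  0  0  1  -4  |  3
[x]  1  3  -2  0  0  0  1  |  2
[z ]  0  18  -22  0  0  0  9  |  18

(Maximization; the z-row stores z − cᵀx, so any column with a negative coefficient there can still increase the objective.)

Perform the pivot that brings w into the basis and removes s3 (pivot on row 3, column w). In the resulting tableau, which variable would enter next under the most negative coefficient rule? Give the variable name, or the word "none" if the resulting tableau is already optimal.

Pivot element 9. New z-row = old z-row − (-22)·(row 3/9).
Updated z-row coefficients: x: 0, y: 8/9, w: 0, s1: 0, s2: 0, s3: 22/9, s4: -7/9.
The most negative is -7/9 in column s4, so s4 would enter next.

s4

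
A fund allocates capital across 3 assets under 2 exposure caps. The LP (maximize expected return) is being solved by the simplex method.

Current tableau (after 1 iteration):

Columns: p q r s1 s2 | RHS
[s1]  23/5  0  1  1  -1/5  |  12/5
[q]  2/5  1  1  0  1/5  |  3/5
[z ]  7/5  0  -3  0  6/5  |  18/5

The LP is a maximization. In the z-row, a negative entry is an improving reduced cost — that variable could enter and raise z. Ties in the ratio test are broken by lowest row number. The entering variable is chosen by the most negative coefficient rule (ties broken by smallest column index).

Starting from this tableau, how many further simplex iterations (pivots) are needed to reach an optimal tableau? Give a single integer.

pivot: r in, q out → z = 27/5
No improving column remains; optimal.

1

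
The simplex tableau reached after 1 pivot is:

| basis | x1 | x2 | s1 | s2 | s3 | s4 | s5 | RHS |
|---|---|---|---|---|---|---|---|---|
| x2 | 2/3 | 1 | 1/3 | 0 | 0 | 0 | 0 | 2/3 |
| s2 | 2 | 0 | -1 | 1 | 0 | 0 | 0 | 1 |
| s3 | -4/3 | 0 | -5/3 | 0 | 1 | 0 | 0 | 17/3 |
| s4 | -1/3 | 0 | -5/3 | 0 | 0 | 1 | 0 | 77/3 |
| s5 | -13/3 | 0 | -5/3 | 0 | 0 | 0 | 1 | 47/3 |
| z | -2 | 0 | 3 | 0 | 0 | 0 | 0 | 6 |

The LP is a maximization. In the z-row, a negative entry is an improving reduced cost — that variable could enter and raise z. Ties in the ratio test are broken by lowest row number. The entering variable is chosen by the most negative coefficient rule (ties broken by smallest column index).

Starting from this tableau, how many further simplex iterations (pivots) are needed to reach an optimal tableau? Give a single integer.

1

pivot: x1 in, s2 out → z = 7
No improving column remains; optimal.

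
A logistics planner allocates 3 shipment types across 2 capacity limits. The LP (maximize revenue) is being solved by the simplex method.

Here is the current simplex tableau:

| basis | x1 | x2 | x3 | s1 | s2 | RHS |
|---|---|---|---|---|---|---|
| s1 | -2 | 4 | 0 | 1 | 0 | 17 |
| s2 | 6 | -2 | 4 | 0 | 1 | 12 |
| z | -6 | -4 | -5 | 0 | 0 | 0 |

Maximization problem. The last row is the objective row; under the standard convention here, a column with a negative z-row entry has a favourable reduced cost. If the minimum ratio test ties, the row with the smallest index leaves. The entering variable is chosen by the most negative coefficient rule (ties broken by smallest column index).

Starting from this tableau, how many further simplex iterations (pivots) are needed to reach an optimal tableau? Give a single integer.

2

pivot: x1 in, s2 out → z = 12
pivot: x2 in, s1 out → z = 249/5
No improving column remains; optimal.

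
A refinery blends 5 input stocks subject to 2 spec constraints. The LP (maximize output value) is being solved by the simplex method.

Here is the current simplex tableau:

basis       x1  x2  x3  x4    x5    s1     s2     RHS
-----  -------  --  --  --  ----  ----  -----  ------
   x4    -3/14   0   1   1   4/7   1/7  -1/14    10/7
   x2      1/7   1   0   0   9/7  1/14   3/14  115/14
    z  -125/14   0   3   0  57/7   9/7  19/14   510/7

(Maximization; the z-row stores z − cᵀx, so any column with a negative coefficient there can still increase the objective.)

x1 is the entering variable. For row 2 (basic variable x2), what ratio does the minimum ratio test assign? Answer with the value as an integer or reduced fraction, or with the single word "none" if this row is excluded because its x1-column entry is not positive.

115/2

Ratio = RHS / (x1 entry) = (115/14) / (1/7) = 115/2.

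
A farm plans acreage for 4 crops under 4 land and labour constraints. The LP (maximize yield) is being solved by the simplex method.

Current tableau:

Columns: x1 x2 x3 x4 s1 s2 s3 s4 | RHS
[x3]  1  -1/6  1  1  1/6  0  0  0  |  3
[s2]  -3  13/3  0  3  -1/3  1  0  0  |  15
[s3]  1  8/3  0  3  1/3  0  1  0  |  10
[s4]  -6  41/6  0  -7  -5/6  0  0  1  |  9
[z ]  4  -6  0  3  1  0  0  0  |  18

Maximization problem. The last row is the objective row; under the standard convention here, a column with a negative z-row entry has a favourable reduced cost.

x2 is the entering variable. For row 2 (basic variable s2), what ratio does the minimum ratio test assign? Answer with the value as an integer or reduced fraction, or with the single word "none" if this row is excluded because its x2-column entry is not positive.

45/13

Ratio = RHS / (x2 entry) = 15 / (13/3) = 45/13.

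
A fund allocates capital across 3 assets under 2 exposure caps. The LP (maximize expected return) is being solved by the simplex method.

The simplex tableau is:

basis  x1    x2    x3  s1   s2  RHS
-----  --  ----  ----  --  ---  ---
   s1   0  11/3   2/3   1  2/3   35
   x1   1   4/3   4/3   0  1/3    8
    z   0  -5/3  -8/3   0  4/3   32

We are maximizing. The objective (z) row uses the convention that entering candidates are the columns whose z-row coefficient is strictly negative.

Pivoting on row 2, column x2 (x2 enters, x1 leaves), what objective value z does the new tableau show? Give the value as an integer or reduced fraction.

42

Minimum ratio for x2: 8/(4/3) = 6.
z changes by −(z-row coeff of x2)·ratio = −(-5/3)·6 = 10.
New z = 32 + 10 = 42.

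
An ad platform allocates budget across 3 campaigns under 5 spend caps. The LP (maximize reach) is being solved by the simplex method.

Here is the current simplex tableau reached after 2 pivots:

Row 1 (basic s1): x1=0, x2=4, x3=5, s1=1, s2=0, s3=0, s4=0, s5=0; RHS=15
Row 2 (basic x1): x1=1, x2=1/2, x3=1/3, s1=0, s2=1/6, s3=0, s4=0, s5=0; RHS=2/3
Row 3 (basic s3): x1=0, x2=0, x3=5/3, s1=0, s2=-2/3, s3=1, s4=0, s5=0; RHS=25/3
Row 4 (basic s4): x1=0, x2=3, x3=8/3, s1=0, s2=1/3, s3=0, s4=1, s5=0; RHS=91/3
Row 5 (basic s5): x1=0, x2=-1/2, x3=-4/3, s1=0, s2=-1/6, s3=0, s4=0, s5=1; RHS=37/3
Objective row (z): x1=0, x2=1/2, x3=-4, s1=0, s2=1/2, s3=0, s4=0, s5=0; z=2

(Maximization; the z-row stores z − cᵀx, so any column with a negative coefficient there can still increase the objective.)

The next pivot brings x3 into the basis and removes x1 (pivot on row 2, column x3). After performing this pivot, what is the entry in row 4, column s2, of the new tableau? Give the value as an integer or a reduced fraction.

Pivot element is row 2, column x3: 1/3.
Normalize row 2: new (row 2, s2) = (1/6)/(1/3) = 1/2.
row 4 ← row 4 − (8/3)·(new row 2): 1/3 − (8/3)·(1/2) = -1.

-1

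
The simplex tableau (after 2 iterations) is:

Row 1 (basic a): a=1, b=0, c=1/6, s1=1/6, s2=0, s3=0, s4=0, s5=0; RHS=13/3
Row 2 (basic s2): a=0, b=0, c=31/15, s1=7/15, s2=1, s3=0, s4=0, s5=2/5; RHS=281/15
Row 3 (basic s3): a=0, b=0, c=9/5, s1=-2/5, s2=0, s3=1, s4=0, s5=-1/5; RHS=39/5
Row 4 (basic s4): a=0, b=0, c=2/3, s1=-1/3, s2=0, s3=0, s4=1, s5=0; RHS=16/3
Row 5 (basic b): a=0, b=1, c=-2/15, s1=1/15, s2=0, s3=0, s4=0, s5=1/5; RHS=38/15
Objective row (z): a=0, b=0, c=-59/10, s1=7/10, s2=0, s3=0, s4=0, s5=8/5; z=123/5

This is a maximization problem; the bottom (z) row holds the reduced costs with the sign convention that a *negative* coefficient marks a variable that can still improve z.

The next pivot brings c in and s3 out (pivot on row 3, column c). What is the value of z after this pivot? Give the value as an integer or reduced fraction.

301/6

Minimum ratio for c: (39/5)/(9/5) = 13/3.
z changes by −(z-row coeff of c)·ratio = −(-59/10)·(13/3) = 767/30.
New z = 123/5 + (767/30) = 301/6.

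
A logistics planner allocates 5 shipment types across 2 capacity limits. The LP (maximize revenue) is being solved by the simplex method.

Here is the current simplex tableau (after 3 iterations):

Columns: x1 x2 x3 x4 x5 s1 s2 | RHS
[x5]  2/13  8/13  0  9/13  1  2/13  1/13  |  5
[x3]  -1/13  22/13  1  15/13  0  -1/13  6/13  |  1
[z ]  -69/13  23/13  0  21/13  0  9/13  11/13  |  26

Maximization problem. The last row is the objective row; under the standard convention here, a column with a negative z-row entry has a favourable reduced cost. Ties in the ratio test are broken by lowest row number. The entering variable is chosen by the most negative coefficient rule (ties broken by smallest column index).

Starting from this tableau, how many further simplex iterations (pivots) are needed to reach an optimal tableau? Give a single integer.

pivot: x1 in, x5 out → z = 397/2
No improving column remains; optimal.

1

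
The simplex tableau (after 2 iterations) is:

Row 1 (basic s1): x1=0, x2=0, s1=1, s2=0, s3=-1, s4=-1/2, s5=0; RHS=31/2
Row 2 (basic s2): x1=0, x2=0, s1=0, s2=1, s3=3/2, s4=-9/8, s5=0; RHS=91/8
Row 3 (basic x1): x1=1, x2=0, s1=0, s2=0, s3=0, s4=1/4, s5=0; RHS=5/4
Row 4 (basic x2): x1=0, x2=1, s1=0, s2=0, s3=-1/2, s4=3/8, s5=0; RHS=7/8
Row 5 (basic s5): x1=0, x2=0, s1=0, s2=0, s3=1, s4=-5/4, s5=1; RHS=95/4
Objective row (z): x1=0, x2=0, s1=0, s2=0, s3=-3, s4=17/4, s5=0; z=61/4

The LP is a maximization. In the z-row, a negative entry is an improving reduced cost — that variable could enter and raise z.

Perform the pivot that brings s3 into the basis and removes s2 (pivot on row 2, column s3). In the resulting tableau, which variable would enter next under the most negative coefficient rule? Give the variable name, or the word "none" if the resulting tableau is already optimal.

none

Pivot element 3/2. New z-row = old z-row − (-3)·(row 2/(3/2)).
Updated z-row coefficients: x1: 0, x2: 0, s1: 0, s2: 2, s3: 0, s4: 2, s5: 0.
No coefficient is strictly negative; the tableau after this pivot is optimal.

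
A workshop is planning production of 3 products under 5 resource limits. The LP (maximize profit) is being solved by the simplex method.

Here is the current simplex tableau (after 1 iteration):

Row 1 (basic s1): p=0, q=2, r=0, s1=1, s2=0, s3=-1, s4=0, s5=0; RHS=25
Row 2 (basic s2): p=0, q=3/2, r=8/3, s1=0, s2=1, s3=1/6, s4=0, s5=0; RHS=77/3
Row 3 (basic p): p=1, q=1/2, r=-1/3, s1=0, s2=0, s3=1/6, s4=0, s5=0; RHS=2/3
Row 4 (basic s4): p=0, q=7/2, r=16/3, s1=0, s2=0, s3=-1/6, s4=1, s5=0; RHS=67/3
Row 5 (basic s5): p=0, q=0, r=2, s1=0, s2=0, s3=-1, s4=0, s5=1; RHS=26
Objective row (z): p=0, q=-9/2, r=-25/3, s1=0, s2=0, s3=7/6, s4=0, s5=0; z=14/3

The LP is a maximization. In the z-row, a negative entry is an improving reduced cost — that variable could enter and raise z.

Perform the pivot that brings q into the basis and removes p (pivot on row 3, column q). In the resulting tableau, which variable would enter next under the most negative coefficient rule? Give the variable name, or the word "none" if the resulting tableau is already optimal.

Pivot element 1/2. New z-row = old z-row − (-9/2)·(row 3/(1/2)).
Updated z-row coefficients: p: 9, q: 0, r: -34/3, s1: 0, s2: 0, s3: 8/3, s4: 0, s5: 0.
The most negative is -34/3 in column r, so r would enter next.

r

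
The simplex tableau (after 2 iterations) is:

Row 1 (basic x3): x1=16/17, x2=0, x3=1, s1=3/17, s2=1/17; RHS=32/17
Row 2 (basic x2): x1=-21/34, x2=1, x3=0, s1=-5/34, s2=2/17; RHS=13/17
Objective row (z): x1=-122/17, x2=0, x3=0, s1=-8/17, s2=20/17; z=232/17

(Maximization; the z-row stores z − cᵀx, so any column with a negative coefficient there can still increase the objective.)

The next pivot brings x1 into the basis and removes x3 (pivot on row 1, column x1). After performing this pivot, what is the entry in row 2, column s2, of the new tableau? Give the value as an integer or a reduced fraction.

5/32

Pivot element is row 1, column x1: 16/17.
Normalize row 1: new (row 1, s2) = (1/17)/(16/17) = 1/16.
row 2 ← row 2 − (-21/34)·(new row 1): 2/17 − (-21/34)·(1/16) = 5/32.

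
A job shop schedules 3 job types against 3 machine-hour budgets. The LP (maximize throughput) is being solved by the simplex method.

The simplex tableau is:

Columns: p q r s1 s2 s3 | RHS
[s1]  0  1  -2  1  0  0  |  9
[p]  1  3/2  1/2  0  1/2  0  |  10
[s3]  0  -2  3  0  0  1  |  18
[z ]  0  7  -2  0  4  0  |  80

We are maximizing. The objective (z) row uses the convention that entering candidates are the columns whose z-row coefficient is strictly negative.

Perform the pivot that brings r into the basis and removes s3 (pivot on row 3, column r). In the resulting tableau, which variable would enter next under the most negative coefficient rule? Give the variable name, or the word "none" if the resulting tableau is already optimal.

Pivot element 3. New z-row = old z-row − (-2)·(row 3/3).
Updated z-row coefficients: p: 0, q: 17/3, r: 0, s1: 0, s2: 4, s3: 2/3.
No coefficient is strictly negative; the tableau after this pivot is optimal.

none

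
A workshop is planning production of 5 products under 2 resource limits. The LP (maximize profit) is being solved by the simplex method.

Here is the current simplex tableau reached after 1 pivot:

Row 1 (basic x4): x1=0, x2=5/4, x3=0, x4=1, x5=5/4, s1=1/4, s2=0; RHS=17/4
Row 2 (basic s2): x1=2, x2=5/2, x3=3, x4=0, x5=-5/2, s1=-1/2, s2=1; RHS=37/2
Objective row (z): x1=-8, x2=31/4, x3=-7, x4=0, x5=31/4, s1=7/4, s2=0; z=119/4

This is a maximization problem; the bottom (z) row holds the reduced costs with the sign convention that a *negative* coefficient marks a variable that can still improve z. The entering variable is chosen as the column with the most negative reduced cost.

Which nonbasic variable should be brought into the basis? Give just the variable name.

x1

Objective-row coefficients: x1: -8, x2: 31/4, x3: -7, x4: 0, x5: 31/4, s1: 7/4, s2: 0.
The most negative is -8 in column x1, so x1 enters.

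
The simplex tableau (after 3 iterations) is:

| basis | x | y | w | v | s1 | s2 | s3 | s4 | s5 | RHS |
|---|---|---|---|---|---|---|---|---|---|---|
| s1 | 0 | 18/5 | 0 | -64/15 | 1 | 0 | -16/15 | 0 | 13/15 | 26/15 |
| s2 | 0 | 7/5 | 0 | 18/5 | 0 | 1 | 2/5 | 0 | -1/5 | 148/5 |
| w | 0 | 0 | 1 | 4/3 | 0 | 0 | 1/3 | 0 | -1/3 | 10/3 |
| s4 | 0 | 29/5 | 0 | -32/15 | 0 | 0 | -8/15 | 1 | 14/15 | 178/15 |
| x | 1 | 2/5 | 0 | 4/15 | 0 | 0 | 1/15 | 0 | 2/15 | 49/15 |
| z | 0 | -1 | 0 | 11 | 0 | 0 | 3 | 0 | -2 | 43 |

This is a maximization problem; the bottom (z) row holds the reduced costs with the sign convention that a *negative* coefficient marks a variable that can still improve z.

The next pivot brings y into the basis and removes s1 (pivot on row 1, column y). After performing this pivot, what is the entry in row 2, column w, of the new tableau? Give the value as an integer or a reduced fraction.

Pivot element is row 1, column y: 18/5.
Normalize row 1: new (row 1, w) = 0/(18/5) = 0.
row 2 ← row 2 − (7/5)·(new row 1): 0 − (7/5)·0 = 0.

0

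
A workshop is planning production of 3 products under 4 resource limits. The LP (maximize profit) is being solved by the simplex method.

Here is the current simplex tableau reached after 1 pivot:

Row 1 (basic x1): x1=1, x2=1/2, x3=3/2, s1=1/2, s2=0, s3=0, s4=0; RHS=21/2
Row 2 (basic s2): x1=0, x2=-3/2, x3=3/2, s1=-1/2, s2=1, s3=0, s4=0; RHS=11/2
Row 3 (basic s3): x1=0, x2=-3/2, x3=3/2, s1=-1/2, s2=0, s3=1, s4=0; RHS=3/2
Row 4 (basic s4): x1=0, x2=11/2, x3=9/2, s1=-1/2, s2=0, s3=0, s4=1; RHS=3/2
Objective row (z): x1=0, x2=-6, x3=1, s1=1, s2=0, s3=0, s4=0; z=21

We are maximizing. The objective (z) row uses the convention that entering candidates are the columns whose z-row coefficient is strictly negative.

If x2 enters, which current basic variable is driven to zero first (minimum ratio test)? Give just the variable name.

Ratios: row 1 (x1): (21/2)/(1/2) = 21; row 2 (s2): entry -3/2 ≤ 0, skip; row 3 (s3): entry -3/2 ≤ 0, skip; row 4 (s4): (3/2)/(11/2) = 3/11.
Minimum ratio 3/11 is in the s4 row, so s4 leaves.

s4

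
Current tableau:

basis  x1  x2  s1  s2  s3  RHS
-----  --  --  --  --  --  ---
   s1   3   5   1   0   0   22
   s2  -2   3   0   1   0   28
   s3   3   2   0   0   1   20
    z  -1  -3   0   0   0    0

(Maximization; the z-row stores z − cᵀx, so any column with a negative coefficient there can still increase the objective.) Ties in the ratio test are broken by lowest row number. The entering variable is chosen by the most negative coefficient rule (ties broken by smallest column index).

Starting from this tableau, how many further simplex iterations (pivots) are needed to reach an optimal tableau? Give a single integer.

1

pivot: x2 in, s1 out → z = 66/5
No improving column remains; optimal.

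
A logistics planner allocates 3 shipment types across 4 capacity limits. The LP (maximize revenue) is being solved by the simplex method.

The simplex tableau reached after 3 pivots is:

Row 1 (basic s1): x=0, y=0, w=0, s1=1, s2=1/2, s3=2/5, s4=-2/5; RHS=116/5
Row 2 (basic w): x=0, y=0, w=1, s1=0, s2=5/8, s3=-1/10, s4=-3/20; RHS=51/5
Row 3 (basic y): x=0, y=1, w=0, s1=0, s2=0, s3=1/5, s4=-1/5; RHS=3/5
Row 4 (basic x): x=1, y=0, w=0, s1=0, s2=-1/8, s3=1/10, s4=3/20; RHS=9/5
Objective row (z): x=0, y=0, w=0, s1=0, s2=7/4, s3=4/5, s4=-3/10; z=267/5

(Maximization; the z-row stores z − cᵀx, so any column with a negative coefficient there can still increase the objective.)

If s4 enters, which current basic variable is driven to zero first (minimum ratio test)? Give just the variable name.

x

Ratios: row 1 (s1): entry -2/5 ≤ 0, skip; row 2 (w): entry -3/20 ≤ 0, skip; row 3 (y): entry -1/5 ≤ 0, skip; row 4 (x): (9/5)/(3/20) = 12.
Minimum ratio 12 is in the x row, so x leaves.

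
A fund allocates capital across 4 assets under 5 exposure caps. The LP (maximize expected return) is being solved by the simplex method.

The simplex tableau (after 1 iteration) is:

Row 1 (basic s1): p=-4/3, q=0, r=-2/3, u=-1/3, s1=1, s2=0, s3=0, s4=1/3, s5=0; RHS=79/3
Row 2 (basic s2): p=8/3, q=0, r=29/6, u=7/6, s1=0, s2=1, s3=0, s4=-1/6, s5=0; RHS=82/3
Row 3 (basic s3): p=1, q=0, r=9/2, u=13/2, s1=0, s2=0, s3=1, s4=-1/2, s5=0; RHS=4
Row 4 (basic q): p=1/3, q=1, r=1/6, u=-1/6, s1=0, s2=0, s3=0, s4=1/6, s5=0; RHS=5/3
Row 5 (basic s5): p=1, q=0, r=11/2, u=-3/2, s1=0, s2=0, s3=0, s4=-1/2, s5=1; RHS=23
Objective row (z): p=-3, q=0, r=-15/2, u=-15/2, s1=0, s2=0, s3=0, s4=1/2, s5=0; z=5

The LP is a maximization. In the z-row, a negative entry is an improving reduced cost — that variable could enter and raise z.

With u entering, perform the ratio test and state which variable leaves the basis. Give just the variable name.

s3

Ratios: row 1 (s1): entry -1/3 ≤ 0, skip; row 2 (s2): (82/3)/(7/6) = 164/7; row 3 (s3): 4/(13/2) = 8/13; row 4 (q): entry -1/6 ≤ 0, skip; row 5 (s5): entry -3/2 ≤ 0, skip.
Minimum ratio 8/13 is in the s3 row, so s3 leaves.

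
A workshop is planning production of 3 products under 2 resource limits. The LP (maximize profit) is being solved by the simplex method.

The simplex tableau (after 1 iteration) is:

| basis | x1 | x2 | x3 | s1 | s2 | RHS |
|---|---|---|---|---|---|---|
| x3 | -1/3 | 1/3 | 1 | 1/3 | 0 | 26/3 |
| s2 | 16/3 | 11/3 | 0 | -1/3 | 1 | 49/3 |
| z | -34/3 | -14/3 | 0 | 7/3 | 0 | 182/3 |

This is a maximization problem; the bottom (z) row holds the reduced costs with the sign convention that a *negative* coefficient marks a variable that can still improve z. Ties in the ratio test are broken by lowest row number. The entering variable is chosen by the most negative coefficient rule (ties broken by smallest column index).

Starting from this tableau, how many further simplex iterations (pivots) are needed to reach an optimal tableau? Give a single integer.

pivot: x1 in, s2 out → z = 763/8
No improving column remains; optimal.

1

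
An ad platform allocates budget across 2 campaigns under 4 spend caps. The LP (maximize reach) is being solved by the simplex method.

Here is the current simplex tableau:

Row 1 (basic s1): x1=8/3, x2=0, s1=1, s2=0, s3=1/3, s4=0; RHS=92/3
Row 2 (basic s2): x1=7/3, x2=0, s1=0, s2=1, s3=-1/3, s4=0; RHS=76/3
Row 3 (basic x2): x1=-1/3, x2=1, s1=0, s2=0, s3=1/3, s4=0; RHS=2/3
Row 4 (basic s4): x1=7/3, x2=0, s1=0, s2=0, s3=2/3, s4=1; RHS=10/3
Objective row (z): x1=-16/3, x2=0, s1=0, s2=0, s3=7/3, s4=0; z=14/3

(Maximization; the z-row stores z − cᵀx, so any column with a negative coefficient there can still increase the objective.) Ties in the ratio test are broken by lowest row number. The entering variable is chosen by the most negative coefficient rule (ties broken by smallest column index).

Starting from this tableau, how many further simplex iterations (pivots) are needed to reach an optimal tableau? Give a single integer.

pivot: x1 in, s4 out → z = 86/7
No improving column remains; optimal.

1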